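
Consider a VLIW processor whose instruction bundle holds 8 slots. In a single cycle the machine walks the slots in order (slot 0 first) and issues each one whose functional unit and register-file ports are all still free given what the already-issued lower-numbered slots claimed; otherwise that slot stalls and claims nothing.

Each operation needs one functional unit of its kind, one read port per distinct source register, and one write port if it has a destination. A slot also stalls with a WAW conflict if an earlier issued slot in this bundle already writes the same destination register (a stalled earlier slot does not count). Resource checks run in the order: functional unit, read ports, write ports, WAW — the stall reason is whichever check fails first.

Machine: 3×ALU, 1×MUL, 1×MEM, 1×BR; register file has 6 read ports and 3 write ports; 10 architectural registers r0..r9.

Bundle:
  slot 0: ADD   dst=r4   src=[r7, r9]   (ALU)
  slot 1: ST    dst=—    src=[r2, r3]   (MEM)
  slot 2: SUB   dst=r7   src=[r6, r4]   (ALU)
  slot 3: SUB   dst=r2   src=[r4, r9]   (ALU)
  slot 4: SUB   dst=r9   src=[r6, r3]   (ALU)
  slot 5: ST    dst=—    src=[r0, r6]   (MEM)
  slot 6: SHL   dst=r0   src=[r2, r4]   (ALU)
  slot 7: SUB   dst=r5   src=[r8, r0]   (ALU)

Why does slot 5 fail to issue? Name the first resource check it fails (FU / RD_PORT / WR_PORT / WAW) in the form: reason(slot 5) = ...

slot 0 (ALU): ISSUE — free A2,Mu1,Ld1,B1 rp4 wp2
slot 1 (MEM): ISSUE — free A2,Mu1,Ld0,B1 rp2 wp2
slot 2 (ALU): ISSUE — free A1,Mu1,Ld0,B1 rp0 wp1
slot 3 (ALU): stall RD_PORT — free A1,Mu1,Ld0,B1 rp0 wp1
slot 4 (ALU): stall RD_PORT — free A1,Mu1,Ld0,B1 rp0 wp1
slot 5 (MEM): stall FU — free A1,Mu1,Ld0,B1 rp0 wp1
slot 6 (ALU): stall RD_PORT — free A1,Mu1,Ld0,B1 rp0 wp1
slot 7 (ALU): stall RD_PORT — free A1,Mu1,Ld0,B1 rp0 wp1

reason(slot 5) = FU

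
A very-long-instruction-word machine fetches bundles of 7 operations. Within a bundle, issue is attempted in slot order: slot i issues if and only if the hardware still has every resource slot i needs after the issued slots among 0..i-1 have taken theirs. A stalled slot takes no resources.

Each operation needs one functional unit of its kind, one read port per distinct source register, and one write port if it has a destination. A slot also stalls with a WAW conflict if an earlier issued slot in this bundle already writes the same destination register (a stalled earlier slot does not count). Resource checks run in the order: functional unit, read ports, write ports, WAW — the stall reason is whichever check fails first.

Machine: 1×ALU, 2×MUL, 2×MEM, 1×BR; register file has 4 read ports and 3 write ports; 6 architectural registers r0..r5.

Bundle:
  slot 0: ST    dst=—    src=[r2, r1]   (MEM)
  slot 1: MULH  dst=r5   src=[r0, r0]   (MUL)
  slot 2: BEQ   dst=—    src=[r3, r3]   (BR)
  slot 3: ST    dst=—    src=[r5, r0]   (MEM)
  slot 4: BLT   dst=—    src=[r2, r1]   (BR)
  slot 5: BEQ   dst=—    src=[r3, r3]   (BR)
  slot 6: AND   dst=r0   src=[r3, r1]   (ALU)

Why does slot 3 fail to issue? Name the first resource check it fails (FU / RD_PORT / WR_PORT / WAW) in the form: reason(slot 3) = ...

#0 MEM src=r2,r1 dispatched  <A:1 Mu:2 Ld:1 B:1 rd:2 wr:3>
#1 MUL src=r0,r0 dispatched  <A:1 Mu:1 Ld:1 B:1 rd:1 wr:2>
#2 BR src=r3,r3 dispatched  <A:1 Mu:1 Ld:1 B:0 rd:0 wr:2>
#3 MEM src=r5,r0 held:RD_PORT  <A:1 Mu:1 Ld:1 B:0 rd:0 wr:2>
#4 BR src=r2,r1 held:FU  <A:1 Mu:1 Ld:1 B:0 rd:0 wr:2>
#5 BR src=r3,r3 held:FU  <A:1 Mu:1 Ld:1 B:0 rd:0 wr:2>
#6 ALU src=r3,r1 held:RD_PORT  <A:1 Mu:1 Ld:1 B:0 rd:0 wr:2>

reason(slot 3) = RD_PORT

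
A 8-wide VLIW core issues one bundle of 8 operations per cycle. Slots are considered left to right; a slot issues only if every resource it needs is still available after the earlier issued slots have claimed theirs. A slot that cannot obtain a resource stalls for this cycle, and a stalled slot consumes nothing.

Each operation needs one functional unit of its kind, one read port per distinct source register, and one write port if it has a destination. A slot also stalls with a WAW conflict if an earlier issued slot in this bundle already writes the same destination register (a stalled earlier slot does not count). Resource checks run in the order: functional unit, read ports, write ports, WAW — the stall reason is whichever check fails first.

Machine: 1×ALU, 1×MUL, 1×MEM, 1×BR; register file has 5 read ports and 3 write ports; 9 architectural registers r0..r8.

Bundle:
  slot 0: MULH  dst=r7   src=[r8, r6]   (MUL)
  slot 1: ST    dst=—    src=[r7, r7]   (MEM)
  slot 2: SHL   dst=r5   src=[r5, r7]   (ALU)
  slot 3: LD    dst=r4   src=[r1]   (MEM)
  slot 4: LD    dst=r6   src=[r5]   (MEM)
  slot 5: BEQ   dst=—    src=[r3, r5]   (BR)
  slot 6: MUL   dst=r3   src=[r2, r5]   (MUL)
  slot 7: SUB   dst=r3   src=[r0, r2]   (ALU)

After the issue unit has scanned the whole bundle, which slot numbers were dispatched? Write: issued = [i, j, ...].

slot 0 (MUL): ISSUE — free A1,Mu0,Ld1,B1 rp3 wp2
slot 1 (MEM): ISSUE — free A1,Mu0,Ld0,B1 rp2 wp2
slot 2 (ALU): ISSUE — free A0,Mu0,Ld0,B1 rp0 wp1
slot 3 (MEM): stall FU — free A0,Mu0,Ld0,B1 rp0 wp1
slot 4 (MEM): stall FU — free A0,Mu0,Ld0,B1 rp0 wp1
slot 5 (BR): stall RD_PORT — free A0,Mu0,Ld0,B1 rp0 wp1
slot 6 (MUL): stall FU — free A0,Mu0,Ld0,B1 rp0 wp1
slot 7 (ALU): stall FU — free A0,Mu0,Ld0,B1 rp0 wp1

issued = [0, 1, 2]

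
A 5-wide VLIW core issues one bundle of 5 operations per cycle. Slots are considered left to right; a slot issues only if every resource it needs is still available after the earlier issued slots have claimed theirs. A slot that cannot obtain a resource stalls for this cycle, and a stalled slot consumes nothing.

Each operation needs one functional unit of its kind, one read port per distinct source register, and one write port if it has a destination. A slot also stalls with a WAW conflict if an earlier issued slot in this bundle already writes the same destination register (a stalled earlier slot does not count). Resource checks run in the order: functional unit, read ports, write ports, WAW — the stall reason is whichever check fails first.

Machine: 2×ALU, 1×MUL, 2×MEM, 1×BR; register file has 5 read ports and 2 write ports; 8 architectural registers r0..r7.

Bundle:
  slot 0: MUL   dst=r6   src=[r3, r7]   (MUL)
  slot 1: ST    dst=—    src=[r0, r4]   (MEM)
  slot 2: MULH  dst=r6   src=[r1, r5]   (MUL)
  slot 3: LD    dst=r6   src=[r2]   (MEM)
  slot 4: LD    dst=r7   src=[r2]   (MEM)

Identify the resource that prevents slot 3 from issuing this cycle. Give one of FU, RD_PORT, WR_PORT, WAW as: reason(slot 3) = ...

(0) want 1×MUL +2rd +1wr — yes → AL2|MU0|ME2|BR1|rd3|wr1
(1) want 1×MEM +2rd +0wr — yes → AL2|MU0|ME1|BR1|rd1|wr1
(2) want 1×MUL +2rd +1wr — FU → AL2|MU0|ME1|BR1|rd1|wr1
(3) want 1×MEM +1rd +1wr — WAW → AL2|MU0|ME1|BR1|rd1|wr1
(4) want 1×MEM +1rd +1wr — yes → AL2|MU0|ME0|BR1|rd0|wr0

reason(slot 3) = WAW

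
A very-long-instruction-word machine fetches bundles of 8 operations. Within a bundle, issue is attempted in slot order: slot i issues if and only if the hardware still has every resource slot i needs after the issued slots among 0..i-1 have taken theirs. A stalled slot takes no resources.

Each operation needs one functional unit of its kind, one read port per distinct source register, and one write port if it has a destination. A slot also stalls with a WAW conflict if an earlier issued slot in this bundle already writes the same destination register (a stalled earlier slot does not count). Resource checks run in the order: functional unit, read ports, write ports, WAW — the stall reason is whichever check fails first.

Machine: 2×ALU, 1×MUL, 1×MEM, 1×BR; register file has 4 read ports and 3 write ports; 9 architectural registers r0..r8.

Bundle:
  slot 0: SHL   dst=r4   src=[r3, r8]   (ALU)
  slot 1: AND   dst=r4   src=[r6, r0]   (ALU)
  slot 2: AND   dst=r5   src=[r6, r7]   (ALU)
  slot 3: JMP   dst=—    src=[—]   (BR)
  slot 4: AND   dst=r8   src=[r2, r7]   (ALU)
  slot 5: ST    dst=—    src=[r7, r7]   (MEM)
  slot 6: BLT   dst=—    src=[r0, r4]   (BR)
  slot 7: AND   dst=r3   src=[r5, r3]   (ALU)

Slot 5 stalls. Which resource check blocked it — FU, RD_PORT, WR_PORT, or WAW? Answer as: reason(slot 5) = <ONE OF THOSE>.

reason(slot 5) = RD_PORT

#0 ALU src=r3,r8 dispatched  <A:1 Mu:1 Ld:1 B:1 rd:2 wr:2>
#1 ALU src=r6,r0 held:WAW  <A:1 Mu:1 Ld:1 B:1 rd:2 wr:2>
#2 ALU src=r6,r7 dispatched  <A:0 Mu:1 Ld:1 B:1 rd:0 wr:1>
#3 BR src=- dispatched  <A:0 Mu:1 Ld:1 B:0 rd:0 wr:1>
#4 ALU src=r2,r7 held:FU  <A:0 Mu:1 Ld:1 B:0 rd:0 wr:1>
#5 MEM src=r7,r7 held:RD_PORT  <A:0 Mu:1 Ld:1 B:0 rd:0 wr:1>
#6 BR src=r0,r4 held:FU  <A:0 Mu:1 Ld:1 B:0 rd:0 wr:1>
#7 ALU src=r5,r3 held:FU  <A:0 Mu:1 Ld:1 B:0 rd:0 wr:1>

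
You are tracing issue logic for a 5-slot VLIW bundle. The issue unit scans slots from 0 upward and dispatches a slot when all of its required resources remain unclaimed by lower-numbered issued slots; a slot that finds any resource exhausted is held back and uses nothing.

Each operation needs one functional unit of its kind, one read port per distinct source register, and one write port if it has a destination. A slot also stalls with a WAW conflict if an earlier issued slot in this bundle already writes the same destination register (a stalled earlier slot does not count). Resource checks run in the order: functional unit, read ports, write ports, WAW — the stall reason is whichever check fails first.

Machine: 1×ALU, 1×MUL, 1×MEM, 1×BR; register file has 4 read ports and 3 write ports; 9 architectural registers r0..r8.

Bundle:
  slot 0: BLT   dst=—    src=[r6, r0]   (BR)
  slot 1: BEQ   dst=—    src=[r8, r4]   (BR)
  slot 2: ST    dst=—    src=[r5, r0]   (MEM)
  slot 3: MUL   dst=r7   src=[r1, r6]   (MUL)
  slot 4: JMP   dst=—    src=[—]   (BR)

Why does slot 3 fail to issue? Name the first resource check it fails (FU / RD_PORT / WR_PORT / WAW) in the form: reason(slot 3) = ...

reason(slot 3) = RD_PORT

  0. BR ⇒ go  {1A/1Mu/1Ld/0B | 2r 3w}
  1. BR ⇒ no(FU)  {1A/1Mu/1Ld/0B | 2r 3w}
  2. MEM ⇒ go  {1A/1Mu/0Ld/0B | 0r 3w}
  3. MUL→r7 ⇒ no(RD_PORT)  {1A/1Mu/0Ld/0B | 0r 3w}
  4. BR ⇒ no(FU)  {1A/1Mu/0Ld/0B | 0r 3w}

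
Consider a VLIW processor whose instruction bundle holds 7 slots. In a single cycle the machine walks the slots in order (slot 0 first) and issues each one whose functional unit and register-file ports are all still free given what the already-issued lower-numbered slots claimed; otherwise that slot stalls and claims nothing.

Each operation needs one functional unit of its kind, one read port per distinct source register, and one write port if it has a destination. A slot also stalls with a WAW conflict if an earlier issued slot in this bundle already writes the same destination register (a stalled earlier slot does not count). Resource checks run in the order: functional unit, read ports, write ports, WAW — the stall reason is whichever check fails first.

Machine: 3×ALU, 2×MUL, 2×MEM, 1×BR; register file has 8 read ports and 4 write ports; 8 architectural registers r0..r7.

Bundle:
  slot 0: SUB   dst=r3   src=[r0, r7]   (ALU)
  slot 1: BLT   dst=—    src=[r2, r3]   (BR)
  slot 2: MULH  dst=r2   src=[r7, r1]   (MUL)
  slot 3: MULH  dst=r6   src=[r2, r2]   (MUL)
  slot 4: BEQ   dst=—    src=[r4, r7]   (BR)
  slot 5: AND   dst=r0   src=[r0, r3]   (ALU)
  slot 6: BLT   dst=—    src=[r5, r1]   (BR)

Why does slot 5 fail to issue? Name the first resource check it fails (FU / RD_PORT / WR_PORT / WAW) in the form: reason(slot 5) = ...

slot 0 (ALU): ISSUE — free A2,Mu2,Ld2,B1 rp6 wp3
slot 1 (BR): ISSUE — free A2,Mu2,Ld2,B0 rp4 wp3
slot 2 (MUL): ISSUE — free A2,Mu1,Ld2,B0 rp2 wp2
slot 3 (MUL): ISSUE — free A2,Mu0,Ld2,B0 rp1 wp1
slot 4 (BR): stall FU — free A2,Mu0,Ld2,B0 rp1 wp1
slot 5 (ALU): stall RD_PORT — free A2,Mu0,Ld2,B0 rp1 wp1
slot 6 (BR): stall FU — free A2,Mu0,Ld2,B0 rp1 wp1

reason(slot 5) = RD_PORT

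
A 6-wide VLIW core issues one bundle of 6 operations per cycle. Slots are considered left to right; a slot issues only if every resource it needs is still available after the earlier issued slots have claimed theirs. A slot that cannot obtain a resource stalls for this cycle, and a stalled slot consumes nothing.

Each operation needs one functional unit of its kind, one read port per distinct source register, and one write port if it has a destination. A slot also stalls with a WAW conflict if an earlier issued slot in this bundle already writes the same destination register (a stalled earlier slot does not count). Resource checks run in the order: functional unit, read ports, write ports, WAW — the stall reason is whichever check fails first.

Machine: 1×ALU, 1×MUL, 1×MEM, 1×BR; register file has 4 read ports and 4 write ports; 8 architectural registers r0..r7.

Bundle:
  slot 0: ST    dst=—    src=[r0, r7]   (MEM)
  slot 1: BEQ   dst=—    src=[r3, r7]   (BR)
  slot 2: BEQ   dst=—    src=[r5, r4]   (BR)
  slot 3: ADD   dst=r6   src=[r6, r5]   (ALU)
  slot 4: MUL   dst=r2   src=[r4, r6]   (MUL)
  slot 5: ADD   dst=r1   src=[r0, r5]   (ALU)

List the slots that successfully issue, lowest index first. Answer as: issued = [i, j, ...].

[0] MEM needs rd=2 wr=0: ok; after: ALU=1 MUL=1 MEM=0 BR=1, R=2, W=4
[1] BR needs rd=2 wr=0: ok; after: ALU=1 MUL=1 MEM=0 BR=0, R=0, W=4
[2] BR needs rd=2 wr=0: FU; after: ALU=1 MUL=1 MEM=0 BR=0, R=0, W=4
[3] ALU needs rd=2 wr=1: RD_PORT; after: ALU=1 MUL=1 MEM=0 BR=0, R=0, W=4
[4] MUL needs rd=2 wr=1: RD_PORT; after: ALU=1 MUL=1 MEM=0 BR=0, R=0, W=4
[5] ALU needs rd=2 wr=1: RD_PORT; after: ALU=1 MUL=1 MEM=0 BR=0, R=0, W=4

issued = [0, 1]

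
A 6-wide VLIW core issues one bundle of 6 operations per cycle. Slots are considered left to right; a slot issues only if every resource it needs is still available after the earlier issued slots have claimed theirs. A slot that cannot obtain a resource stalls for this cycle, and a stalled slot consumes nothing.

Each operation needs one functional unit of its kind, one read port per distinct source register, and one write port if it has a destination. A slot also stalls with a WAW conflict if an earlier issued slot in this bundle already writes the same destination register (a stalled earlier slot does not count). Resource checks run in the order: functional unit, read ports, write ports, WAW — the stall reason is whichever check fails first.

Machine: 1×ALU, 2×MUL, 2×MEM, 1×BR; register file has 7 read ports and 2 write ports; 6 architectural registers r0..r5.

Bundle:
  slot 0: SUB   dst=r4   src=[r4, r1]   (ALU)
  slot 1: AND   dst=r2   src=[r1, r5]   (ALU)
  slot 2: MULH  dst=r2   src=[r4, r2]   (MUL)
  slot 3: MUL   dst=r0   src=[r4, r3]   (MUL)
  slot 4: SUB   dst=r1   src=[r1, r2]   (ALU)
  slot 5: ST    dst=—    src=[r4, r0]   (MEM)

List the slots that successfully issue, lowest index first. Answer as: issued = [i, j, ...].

(0) want 1×ALU +2rd +1wr — yes → AL0|MU2|ME2|BR1|rd5|wr1
(1) want 1×ALU +2rd +1wr — FU → AL0|MU2|ME2|BR1|rd5|wr1
(2) want 1×MUL +2rd +1wr — yes → AL0|MU1|ME2|BR1|rd3|wr0
(3) want 1×MUL +2rd +1wr — WR_PORT → AL0|MU1|ME2|BR1|rd3|wr0
(4) want 1×ALU +2rd +1wr — FU → AL0|MU1|ME2|BR1|rd3|wr0
(5) want 1×MEM +2rd +0wr — yes → AL0|MU1|ME1|BR1|rd1|wr0

issued = [0, 2, 5]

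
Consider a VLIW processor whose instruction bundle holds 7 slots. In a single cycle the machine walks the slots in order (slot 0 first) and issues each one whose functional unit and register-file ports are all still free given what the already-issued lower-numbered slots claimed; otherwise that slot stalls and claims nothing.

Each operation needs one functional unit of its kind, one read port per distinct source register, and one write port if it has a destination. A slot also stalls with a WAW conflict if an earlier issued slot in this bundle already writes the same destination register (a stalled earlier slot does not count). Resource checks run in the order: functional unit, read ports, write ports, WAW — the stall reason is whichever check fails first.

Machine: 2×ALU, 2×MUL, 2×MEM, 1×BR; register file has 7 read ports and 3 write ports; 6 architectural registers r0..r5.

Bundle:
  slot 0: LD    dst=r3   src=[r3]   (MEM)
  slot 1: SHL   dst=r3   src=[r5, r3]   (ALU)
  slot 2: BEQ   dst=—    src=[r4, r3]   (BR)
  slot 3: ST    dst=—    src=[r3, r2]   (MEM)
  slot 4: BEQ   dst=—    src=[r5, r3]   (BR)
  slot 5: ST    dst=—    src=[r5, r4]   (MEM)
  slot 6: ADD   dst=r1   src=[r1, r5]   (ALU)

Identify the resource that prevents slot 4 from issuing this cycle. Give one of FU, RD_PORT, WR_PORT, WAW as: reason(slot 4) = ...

#0 MEM src=r3 dispatched  <A:2 Mu:2 Ld:1 B:1 rd:6 wr:2>
#1 ALU src=r5,r3 held:WAW  <A:2 Mu:2 Ld:1 B:1 rd:6 wr:2>
#2 BR src=r4,r3 dispatched  <A:2 Mu:2 Ld:1 B:0 rd:4 wr:2>
#3 MEM src=r3,r2 dispatched  <A:2 Mu:2 Ld:0 B:0 rd:2 wr:2>
#4 BR src=r5,r3 held:FU  <A:2 Mu:2 Ld:0 B:0 rd:2 wr:2>
#5 MEM src=r5,r4 held:FU  <A:2 Mu:2 Ld:0 B:0 rd:2 wr:2>
#6 ALU src=r1,r5 dispatched  <A:1 Mu:2 Ld:0 B:0 rd:0 wr:1>

reason(slot 4) = FU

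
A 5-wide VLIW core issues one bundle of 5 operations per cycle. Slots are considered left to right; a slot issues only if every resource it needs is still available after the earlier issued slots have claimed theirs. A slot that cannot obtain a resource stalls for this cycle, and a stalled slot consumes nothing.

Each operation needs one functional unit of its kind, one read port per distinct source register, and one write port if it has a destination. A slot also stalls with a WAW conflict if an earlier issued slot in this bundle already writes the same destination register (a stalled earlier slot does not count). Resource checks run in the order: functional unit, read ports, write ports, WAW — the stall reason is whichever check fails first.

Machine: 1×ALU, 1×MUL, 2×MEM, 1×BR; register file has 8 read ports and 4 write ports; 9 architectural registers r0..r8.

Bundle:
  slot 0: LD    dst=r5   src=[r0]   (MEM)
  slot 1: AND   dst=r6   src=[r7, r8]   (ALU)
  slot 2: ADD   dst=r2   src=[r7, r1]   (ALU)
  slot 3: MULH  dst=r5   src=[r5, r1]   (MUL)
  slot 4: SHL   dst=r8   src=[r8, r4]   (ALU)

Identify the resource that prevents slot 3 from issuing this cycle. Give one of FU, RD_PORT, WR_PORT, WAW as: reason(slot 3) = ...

reason(slot 3) = WAW

[0] MEM needs rd=1 wr=1: ok; after: ALU=1 MUL=1 MEM=1 BR=1, R=7, W=3
[1] ALU needs rd=2 wr=1: ok; after: ALU=0 MUL=1 MEM=1 BR=1, R=5, W=2
[2] ALU needs rd=2 wr=1: FU; after: ALU=0 MUL=1 MEM=1 BR=1, R=5, W=2
[3] MUL needs rd=2 wr=1: WAW; after: ALU=0 MUL=1 MEM=1 BR=1, R=5, W=2
[4] ALU needs rd=2 wr=1: FU; after: ALU=0 MUL=1 MEM=1 BR=1, R=5, W=2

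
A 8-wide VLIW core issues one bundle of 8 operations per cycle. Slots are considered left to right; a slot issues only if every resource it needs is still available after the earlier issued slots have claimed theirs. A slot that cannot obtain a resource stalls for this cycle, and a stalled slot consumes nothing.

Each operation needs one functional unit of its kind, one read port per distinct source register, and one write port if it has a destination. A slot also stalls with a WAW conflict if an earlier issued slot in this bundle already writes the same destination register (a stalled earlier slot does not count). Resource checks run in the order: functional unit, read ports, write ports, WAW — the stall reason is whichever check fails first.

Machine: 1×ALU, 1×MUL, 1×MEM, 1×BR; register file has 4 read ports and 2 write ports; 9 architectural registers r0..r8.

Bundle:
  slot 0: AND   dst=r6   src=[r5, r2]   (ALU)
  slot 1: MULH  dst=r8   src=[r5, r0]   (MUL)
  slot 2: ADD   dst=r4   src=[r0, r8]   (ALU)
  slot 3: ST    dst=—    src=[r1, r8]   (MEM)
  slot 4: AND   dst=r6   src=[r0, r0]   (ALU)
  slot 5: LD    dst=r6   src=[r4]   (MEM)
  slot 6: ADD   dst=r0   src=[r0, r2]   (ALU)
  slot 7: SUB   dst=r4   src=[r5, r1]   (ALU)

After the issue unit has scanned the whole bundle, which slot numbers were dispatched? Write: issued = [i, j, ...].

issued = [0, 1]

[0] ALU needs rd=2 wr=1: ok; after: ALU=0 MUL=1 MEM=1 BR=1, R=2, W=1
[1] MUL needs rd=2 wr=1: ok; after: ALU=0 MUL=0 MEM=1 BR=1, R=0, W=0
[2] ALU needs rd=2 wr=1: FU; after: ALU=0 MUL=0 MEM=1 BR=1, R=0, W=0
[3] MEM needs rd=2 wr=0: RD_PORT; after: ALU=0 MUL=0 MEM=1 BR=1, R=0, W=0
[4] ALU needs rd=1 wr=1: FU; after: ALU=0 MUL=0 MEM=1 BR=1, R=0, W=0
[5] MEM needs rd=1 wr=1: RD_PORT; after: ALU=0 MUL=0 MEM=1 BR=1, R=0, W=0
[6] ALU needs rd=2 wr=1: FU; after: ALU=0 MUL=0 MEM=1 BR=1, R=0, W=0
[7] ALU needs rd=2 wr=1: FU; after: ALU=0 MUL=0 MEM=1 BR=1, R=0, W=0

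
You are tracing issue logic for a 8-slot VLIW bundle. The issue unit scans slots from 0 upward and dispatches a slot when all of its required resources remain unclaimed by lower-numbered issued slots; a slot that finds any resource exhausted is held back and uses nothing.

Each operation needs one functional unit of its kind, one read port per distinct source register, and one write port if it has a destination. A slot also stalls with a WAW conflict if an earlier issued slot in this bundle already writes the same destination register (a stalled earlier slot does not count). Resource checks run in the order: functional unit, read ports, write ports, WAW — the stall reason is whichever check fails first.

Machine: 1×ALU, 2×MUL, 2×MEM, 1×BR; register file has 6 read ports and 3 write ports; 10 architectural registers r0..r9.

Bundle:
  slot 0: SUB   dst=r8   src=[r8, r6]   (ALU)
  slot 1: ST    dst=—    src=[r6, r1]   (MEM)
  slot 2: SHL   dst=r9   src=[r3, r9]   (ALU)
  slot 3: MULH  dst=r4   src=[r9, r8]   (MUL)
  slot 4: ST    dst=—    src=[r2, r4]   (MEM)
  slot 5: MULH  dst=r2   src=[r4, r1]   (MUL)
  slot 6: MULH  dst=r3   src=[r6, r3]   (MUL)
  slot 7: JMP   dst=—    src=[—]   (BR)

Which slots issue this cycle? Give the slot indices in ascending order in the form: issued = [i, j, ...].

issued = [0, 1, 3, 7]

#0 ALU src=r8,r6 dispatched  <A:0 Mu:2 Ld:2 B:1 rd:4 wr:2>
#1 MEM src=r6,r1 dispatched  <A:0 Mu:2 Ld:1 B:1 rd:2 wr:2>
#2 ALU src=r3,r9 held:FU  <A:0 Mu:2 Ld:1 B:1 rd:2 wr:2>
#3 MUL src=r9,r8 dispatched  <A:0 Mu:1 Ld:1 B:1 rd:0 wr:1>
#4 MEM src=r2,r4 held:RD_PORT  <A:0 Mu:1 Ld:1 B:1 rd:0 wr:1>
#5 MUL src=r4,r1 held:RD_PORT  <A:0 Mu:1 Ld:1 B:1 rd:0 wr:1>
#6 MUL src=r6,r3 held:RD_PORT  <A:0 Mu:1 Ld:1 B:1 rd:0 wr:1>
#7 BR src=- dispatched  <A:0 Mu:1 Ld:1 B:0 rd:0 wr:1>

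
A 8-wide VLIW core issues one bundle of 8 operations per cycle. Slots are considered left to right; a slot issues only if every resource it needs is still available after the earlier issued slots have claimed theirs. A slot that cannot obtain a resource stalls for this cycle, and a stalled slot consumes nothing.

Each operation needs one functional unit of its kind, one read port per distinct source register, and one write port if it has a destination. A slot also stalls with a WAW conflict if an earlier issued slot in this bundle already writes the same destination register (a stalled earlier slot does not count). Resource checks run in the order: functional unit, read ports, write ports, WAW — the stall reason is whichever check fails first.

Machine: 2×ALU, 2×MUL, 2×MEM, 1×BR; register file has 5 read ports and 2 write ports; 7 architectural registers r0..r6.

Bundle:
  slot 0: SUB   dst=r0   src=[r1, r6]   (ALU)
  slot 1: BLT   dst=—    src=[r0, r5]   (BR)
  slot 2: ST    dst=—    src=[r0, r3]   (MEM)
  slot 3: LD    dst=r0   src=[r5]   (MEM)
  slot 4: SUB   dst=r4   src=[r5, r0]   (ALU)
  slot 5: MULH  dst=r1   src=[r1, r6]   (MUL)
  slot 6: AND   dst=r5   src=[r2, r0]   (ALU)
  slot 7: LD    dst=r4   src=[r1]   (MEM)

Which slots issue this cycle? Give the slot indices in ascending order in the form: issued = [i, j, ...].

slot 0 (ALU): ISSUE — free A1,Mu2,Ld2,B1 rp3 wp1
slot 1 (BR): ISSUE — free A1,Mu2,Ld2,B0 rp1 wp1
slot 2 (MEM): stall RD_PORT — free A1,Mu2,Ld2,B0 rp1 wp1
slot 3 (MEM): stall WAW — free A1,Mu2,Ld2,B0 rp1 wp1
slot 4 (ALU): stall RD_PORT — free A1,Mu2,Ld2,B0 rp1 wp1
slot 5 (MUL): stall RD_PORT — free A1,Mu2,Ld2,B0 rp1 wp1
slot 6 (ALU): stall RD_PORT — free A1,Mu2,Ld2,B0 rp1 wp1
slot 7 (MEM): ISSUE — free A1,Mu2,Ld1,B0 rp0 wp0

issued = [0, 1, 7]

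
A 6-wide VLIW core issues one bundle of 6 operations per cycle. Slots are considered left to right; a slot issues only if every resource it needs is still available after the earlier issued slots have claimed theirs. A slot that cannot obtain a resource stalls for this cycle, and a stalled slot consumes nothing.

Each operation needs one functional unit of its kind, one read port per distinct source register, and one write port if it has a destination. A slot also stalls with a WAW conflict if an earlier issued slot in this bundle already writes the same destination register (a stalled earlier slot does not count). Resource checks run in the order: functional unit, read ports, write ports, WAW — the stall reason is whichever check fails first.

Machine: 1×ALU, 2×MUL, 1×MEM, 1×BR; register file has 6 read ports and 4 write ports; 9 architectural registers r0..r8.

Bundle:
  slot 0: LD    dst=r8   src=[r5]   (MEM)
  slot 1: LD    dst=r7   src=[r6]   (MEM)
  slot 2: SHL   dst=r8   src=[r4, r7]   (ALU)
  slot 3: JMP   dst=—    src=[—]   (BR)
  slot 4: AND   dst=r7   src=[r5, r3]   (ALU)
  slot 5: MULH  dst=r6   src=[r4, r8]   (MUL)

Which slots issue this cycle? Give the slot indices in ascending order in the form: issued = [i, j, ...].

issued = [0, 3, 4, 5]

(0) want 1×MEM +1rd +1wr — yes → AL1|MU2|ME0|BR1|rd5|wr3
(1) want 1×MEM +1rd +1wr — FU → AL1|MU2|ME0|BR1|rd5|wr3
(2) want 1×ALU +2rd +1wr — WAW → AL1|MU2|ME0|BR1|rd5|wr3
(3) want 1×BR +0rd +0wr — yes → AL1|MU2|ME0|BR0|rd5|wr3
(4) want 1×ALU +2rd +1wr — yes → AL0|MU2|ME0|BR0|rd3|wr2
(5) want 1×MUL +2rd +1wr — yes → AL0|MU1|ME0|BR0|rd1|wr1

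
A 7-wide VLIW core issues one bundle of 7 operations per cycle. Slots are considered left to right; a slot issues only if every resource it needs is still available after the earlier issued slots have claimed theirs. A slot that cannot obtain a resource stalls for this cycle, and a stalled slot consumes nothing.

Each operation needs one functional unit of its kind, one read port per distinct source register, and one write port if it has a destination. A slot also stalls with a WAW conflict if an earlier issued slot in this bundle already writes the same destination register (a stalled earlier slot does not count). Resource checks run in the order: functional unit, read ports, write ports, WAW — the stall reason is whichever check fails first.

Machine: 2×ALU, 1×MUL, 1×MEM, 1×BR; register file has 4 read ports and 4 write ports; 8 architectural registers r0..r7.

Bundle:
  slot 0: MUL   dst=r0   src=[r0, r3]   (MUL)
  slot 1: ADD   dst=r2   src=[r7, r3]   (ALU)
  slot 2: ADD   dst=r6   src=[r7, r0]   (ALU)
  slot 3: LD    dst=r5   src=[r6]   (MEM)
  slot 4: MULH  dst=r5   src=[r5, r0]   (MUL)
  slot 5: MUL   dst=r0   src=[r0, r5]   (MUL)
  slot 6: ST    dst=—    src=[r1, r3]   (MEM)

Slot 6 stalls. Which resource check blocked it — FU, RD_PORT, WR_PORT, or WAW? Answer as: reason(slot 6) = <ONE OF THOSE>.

reason(slot 6) = RD_PORT

#0 MUL src=r0,r3 dispatched  <A:2 Mu:0 Ld:1 B:1 rd:2 wr:3>
#1 ALU src=r7,r3 dispatched  <A:1 Mu:0 Ld:1 B:1 rd:0 wr:2>
#2 ALU src=r7,r0 held:RD_PORT  <A:1 Mu:0 Ld:1 B:1 rd:0 wr:2>
#3 MEM src=r6 held:RD_PORT  <A:1 Mu:0 Ld:1 B:1 rd:0 wr:2>
#4 MUL src=r5,r0 held:FU  <A:1 Mu:0 Ld:1 B:1 rd:0 wr:2>
#5 MUL src=r0,r5 held:FU  <A:1 Mu:0 Ld:1 B:1 rd:0 wr:2>
#6 MEM src=r1,r3 held:RD_PORT  <A:1 Mu:0 Ld:1 B:1 rd:0 wr:2>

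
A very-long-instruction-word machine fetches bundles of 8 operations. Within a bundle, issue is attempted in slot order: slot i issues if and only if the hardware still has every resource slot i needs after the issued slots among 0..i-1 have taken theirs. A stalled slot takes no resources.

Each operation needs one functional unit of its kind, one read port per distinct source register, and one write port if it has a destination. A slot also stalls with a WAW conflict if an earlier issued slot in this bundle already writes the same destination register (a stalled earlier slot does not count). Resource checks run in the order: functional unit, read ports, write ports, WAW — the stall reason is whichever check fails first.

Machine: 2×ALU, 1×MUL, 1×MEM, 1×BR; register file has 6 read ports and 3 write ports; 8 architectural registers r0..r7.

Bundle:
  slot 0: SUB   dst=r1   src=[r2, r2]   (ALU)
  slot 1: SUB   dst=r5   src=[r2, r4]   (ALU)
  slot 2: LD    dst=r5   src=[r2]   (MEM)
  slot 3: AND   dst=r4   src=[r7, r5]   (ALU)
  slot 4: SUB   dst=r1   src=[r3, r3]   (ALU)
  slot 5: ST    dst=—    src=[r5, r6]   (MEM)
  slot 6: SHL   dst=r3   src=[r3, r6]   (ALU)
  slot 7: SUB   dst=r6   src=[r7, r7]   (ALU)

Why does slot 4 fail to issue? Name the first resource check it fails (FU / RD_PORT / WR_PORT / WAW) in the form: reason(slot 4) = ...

  0. ALU→r1 ⇒ go  {1A/1Mu/1Ld/1B | 5r 2w}
  1. ALU→r5 ⇒ go  {0A/1Mu/1Ld/1B | 3r 1w}
  2. MEM→r5 ⇒ no(WAW)  {0A/1Mu/1Ld/1B | 3r 1w}
  3. ALU→r4 ⇒ no(FU)  {0A/1Mu/1Ld/1B | 3r 1w}
  4. ALU→r1 ⇒ no(FU)  {0A/1Mu/1Ld/1B | 3r 1w}
  5. MEM ⇒ go  {0A/1Mu/0Ld/1B | 1r 1w}
  6. ALU→r3 ⇒ no(FU)  {0A/1Mu/0Ld/1B | 1r 1w}
  7. ALU→r6 ⇒ no(FU)  {0A/1Mu/0Ld/1B | 1r 1w}

reason(slot 4) = FU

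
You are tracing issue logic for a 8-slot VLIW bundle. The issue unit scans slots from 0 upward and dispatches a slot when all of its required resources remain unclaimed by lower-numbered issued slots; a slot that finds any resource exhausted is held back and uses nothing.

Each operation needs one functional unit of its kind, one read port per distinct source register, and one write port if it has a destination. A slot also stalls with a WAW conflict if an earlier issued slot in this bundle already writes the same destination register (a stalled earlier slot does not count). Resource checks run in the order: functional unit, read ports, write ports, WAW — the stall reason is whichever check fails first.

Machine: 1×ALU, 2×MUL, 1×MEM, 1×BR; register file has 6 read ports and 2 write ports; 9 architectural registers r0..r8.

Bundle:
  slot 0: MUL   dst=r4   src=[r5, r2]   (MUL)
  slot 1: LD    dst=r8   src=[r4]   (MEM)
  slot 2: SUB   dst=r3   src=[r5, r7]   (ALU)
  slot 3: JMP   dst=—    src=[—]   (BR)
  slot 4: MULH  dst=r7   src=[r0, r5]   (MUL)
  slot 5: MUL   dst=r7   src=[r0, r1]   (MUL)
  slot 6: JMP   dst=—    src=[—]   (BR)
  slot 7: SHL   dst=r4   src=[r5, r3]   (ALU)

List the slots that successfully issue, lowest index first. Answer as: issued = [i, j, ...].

#0 MUL src=r5,r2 dispatched  <A:1 Mu:1 Ld:1 B:1 rd:4 wr:1>
#1 MEM src=r4 dispatched  <A:1 Mu:1 Ld:0 B:1 rd:3 wr:0>
#2 ALU src=r5,r7 held:WR_PORT  <A:1 Mu:1 Ld:0 B:1 rd:3 wr:0>
#3 BR src=- dispatched  <A:1 Mu:1 Ld:0 B:0 rd:3 wr:0>
#4 MUL src=r0,r5 held:WR_PORT  <A:1 Mu:1 Ld:0 B:0 rd:3 wr:0>
#5 MUL src=r0,r1 held:WR_PORT  <A:1 Mu:1 Ld:0 B:0 rd:3 wr:0>
#6 BR src=- held:FU  <A:1 Mu:1 Ld:0 B:0 rd:3 wr:0>
#7 ALU src=r5,r3 held:WR_PORT  <A:1 Mu:1 Ld:0 B:0 rd:3 wr:0>

issued = [0, 1, 3]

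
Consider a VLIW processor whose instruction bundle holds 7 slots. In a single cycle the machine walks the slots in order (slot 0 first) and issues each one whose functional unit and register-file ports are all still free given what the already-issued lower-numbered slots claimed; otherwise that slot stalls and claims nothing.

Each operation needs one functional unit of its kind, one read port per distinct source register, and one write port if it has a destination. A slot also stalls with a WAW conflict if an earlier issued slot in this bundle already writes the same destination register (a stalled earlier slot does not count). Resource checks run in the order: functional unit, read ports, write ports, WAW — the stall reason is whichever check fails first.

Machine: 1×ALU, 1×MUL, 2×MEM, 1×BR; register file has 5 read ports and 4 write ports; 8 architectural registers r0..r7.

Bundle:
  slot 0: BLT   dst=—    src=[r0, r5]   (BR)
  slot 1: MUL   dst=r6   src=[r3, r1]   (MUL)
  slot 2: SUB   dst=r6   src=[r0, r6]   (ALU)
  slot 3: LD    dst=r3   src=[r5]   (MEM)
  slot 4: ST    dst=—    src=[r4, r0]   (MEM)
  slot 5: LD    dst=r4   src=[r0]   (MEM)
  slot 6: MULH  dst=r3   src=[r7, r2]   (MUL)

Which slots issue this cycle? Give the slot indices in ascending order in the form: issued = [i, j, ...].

issued = [0, 1, 3]

[0] BR needs rd=2 wr=0: ok; after: ALU=1 MUL=1 MEM=2 BR=0, R=3, W=4
[1] MUL needs rd=2 wr=1: ok; after: ALU=1 MUL=0 MEM=2 BR=0, R=1, W=3
[2] ALU needs rd=2 wr=1: RD_PORT; after: ALU=1 MUL=0 MEM=2 BR=0, R=1, W=3
[3] MEM needs rd=1 wr=1: ok; after: ALU=1 MUL=0 MEM=1 BR=0, R=0, W=2
[4] MEM needs rd=2 wr=0: RD_PORT; after: ALU=1 MUL=0 MEM=1 BR=0, R=0, W=2
[5] MEM needs rd=1 wr=1: RD_PORT; after: ALU=1 MUL=0 MEM=1 BR=0, R=0, W=2
[6] MUL needs rd=2 wr=1: FU; after: ALU=1 MUL=0 MEM=1 BR=0, R=0, W=2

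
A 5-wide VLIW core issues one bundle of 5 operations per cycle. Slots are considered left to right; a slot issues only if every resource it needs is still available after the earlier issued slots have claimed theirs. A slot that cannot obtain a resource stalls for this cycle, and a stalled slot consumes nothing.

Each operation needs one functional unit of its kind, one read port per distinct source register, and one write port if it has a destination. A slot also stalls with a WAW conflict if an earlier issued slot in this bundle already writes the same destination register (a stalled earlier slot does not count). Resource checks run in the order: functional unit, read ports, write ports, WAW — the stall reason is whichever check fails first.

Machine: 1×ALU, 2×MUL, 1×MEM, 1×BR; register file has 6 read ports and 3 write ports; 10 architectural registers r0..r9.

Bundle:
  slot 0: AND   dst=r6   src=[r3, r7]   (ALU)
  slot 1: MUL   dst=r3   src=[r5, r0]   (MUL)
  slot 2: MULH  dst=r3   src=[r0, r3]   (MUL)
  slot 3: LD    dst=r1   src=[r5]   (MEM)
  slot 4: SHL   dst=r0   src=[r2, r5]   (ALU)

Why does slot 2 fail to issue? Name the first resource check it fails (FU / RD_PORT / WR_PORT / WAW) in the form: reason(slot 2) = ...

slot 0 (ALU): ISSUE — free A0,Mu2,Ld1,B1 rp4 wp2
slot 1 (MUL): ISSUE — free A0,Mu1,Ld1,B1 rp2 wp1
slot 2 (MUL): stall WAW — free A0,Mu1,Ld1,B1 rp2 wp1
slot 3 (MEM): ISSUE — free A0,Mu1,Ld0,B1 rp1 wp0
slot 4 (ALU): stall FU — free A0,Mu1,Ld0,B1 rp1 wp0

reason(slot 2) = WAW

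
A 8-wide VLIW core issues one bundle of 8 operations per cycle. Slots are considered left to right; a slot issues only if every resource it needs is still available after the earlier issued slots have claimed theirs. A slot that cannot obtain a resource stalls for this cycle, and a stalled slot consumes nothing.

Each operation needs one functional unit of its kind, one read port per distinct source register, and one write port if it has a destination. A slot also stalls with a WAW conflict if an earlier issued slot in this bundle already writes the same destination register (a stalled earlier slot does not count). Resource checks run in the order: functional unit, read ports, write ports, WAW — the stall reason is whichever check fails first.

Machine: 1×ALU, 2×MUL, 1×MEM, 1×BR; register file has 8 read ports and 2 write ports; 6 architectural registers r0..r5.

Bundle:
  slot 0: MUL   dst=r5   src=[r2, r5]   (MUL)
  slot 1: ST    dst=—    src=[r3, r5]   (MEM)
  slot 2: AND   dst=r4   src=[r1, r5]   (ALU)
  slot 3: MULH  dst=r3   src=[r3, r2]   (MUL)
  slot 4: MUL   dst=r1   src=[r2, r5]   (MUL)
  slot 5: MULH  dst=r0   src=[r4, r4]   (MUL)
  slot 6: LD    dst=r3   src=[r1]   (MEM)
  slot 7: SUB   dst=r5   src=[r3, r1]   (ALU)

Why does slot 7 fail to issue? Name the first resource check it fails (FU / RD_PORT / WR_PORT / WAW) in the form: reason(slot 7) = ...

[0] MUL needs rd=2 wr=1: ok; after: ALU=1 MUL=1 MEM=1 BR=1, R=6, W=1
[1] MEM needs rd=2 wr=0: ok; after: ALU=1 MUL=1 MEM=0 BR=1, R=4, W=1
[2] ALU needs rd=2 wr=1: ok; after: ALU=0 MUL=1 MEM=0 BR=1, R=2, W=0
[3] MUL needs rd=2 wr=1: WR_PORT; after: ALU=0 MUL=1 MEM=0 BR=1, R=2, W=0
[4] MUL needs rd=2 wr=1: WR_PORT; after: ALU=0 MUL=1 MEM=0 BR=1, R=2, W=0
[5] MUL needs rd=1 wr=1: WR_PORT; after: ALU=0 MUL=1 MEM=0 BR=1, R=2, W=0
[6] MEM needs rd=1 wr=1: FU; after: ALU=0 MUL=1 MEM=0 BR=1, R=2, W=0
[7] ALU needs rd=2 wr=1: FU; after: ALU=0 MUL=1 MEM=0 BR=1, R=2, W=0

reason(slot 7) = FU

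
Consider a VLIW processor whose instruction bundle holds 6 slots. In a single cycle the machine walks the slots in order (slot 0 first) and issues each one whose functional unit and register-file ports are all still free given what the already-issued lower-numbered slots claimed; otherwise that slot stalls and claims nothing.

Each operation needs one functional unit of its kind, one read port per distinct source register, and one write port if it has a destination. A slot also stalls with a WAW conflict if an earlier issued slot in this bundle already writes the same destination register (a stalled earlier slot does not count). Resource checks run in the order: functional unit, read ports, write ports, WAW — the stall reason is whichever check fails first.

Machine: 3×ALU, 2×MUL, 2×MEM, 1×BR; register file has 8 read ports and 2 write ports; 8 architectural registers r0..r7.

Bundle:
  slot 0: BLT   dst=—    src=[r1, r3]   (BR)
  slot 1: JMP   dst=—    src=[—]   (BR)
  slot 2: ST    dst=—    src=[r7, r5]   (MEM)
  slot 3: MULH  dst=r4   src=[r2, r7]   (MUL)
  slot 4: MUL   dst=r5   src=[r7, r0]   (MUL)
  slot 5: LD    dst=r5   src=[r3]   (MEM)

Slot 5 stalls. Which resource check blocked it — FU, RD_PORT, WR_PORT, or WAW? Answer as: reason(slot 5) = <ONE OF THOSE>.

reason(slot 5) = RD_PORT

slot 0 (BR): ISSUE — free A3,Mu2,Ld2,B0 rp6 wp2
slot 1 (BR): stall FU — free A3,Mu2,Ld2,B0 rp6 wp2
slot 2 (MEM): ISSUE — free A3,Mu2,Ld1,B0 rp4 wp2
slot 3 (MUL): ISSUE — free A3,Mu1,Ld1,B0 rp2 wp1
slot 4 (MUL): ISSUE — free A3,Mu0,Ld1,B0 rp0 wp0
slot 5 (MEM): stall RD_PORT — free A3,Mu0,Ld1,B0 rp0 wp0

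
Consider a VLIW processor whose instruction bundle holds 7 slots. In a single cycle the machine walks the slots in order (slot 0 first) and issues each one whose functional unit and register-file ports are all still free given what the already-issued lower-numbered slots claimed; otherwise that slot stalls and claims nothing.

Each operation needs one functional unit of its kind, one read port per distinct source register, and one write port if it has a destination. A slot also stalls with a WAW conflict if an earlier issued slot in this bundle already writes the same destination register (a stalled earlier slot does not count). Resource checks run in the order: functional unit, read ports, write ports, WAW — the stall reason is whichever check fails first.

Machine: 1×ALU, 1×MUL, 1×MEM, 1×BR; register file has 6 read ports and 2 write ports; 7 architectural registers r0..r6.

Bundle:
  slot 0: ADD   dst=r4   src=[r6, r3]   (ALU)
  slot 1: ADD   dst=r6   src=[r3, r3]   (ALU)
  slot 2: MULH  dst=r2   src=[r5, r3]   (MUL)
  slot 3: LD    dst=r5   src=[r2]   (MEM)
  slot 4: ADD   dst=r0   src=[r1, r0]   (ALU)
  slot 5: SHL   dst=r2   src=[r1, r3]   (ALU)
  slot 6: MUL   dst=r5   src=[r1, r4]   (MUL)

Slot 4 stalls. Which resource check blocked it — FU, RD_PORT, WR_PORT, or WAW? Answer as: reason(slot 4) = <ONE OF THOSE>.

(0) want 1×ALU +2rd +1wr — yes → AL0|MU1|ME1|BR1|rd4|wr1
(1) want 1×ALU +1rd +1wr — FU → AL0|MU1|ME1|BR1|rd4|wr1
(2) want 1×MUL +2rd +1wr — yes → AL0|MU0|ME1|BR1|rd2|wr0
(3) want 1×MEM +1rd +1wr — WR_PORT → AL0|MU0|ME1|BR1|rd2|wr0
(4) want 1×ALU +2rd +1wr — FU → AL0|MU0|ME1|BR1|rd2|wr0
(5) want 1×ALU +2rd +1wr — FU → AL0|MU0|ME1|BR1|rd2|wr0
(6) want 1×MUL +2rd +1wr — FU → AL0|MU0|ME1|BR1|rd2|wr0

reason(slot 4) = FU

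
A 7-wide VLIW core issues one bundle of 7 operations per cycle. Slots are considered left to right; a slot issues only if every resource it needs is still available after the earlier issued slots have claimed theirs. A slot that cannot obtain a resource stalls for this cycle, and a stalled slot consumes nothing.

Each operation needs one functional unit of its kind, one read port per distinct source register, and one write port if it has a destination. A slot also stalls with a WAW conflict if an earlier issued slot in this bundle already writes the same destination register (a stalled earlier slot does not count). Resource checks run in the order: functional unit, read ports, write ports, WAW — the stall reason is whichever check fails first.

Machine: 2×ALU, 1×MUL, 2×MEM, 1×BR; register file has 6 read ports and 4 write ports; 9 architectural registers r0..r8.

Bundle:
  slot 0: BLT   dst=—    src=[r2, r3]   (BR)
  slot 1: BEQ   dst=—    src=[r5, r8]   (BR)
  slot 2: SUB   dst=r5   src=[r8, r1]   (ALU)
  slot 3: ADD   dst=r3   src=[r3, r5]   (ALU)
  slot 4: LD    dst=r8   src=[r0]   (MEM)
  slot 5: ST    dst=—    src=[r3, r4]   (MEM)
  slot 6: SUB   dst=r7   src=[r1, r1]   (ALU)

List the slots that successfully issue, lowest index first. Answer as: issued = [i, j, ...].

issued = [0, 2, 3]

slot 0 (BR): ISSUE — free A2,Mu1,Ld2,B0 rp4 wp4
slot 1 (BR): stall FU — free A2,Mu1,Ld2,B0 rp4 wp4
slot 2 (ALU): ISSUE — free A1,Mu1,Ld2,B0 rp2 wp3
slot 3 (ALU): ISSUE — free A0,Mu1,Ld2,B0 rp0 wp2
slot 4 (MEM): stall RD_PORT — free A0,Mu1,Ld2,B0 rp0 wp2
slot 5 (MEM): stall RD_PORT — free A0,Mu1,Ld2,B0 rp0 wp2
slot 6 (ALU): stall FU — free A0,Mu1,Ld2,B0 rp0 wp2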